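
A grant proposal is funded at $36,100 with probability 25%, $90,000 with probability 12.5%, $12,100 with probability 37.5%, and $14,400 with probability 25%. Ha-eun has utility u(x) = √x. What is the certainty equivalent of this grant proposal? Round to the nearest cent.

E[u] = 0.25·√36100 + 0.125·√90000 + 0.375·√12100 + 0.25·√14400 = 0.25·190 + 0.125·300 + 0.375·110 + 0.25·120 = 156.25
CE = (156.25)² = 24414.0625

$24,414.06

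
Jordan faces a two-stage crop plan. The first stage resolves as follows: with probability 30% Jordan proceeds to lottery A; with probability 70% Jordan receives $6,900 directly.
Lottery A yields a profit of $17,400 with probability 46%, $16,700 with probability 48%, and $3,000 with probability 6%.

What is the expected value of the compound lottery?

EV(A) = 0.46 × 17400 + 0.48 × 16700 + 0.06 × 3000 = 8004 + 8016 + 180 = 16200
Branch B: 6900 (certain)
Overall = 0.3 × 16200 + 0.7 × 6900 = 4860 + 4830 = 9690

$9,690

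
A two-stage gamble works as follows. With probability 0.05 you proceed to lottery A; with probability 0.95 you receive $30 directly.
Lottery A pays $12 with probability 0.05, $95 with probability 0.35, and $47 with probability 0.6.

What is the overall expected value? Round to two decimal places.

$31.60

EV(A) = 0.05 × 12 + 0.35 × 95 + 0.6 × 47 = 0.6 + 33.25 + 28.2 = 62.05
Branch B: 30 (certain)
Overall = 0.05 × 62.05 + 0.95 × 30 = 3.1025 + 28.5 = 31.6025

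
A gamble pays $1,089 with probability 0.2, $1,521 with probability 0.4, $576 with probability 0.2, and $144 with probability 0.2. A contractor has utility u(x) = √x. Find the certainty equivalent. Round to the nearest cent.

E[u] = 0.2·√1089 + 0.4·√1521 + 0.2·√576 + 0.2·√144 = 0.2·33 + 0.4·39 + 0.2·24 + 0.2·12 = 29.4
CE = (29.4)² = 864.36

$864.36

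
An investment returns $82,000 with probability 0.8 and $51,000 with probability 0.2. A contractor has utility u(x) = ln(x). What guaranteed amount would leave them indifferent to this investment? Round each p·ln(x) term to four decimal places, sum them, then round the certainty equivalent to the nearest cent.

E[u] = 0.8·ln(82000) + 0.2·ln(51000) = 9.0516 + 2.1679 = 11.2195
CE = e^11.2195 ≈ 74570.48

$74,570.48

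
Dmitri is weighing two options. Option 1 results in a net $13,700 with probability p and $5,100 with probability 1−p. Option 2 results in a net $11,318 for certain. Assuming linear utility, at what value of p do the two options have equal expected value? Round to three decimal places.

p = 0.723

p·13700 + (1−p)·5100 = 11318
8600p + 5100 = 11318
p = (11318 − 5100) / 8600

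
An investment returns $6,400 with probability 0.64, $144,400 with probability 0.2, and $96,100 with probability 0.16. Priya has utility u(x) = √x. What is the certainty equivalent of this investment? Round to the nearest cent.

E[u] = 0.64·√6400 + 0.2·√144400 + 0.16·√96100 = 0.64·80 + 0.2·380 + 0.16·310 = 176.8
CE = (176.8)² = 31258.24

$31,258.24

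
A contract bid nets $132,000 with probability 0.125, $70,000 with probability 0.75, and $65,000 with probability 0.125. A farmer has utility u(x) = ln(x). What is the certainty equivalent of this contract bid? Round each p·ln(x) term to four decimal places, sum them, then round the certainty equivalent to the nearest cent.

E[u] = 0.125·ln(132000) + 0.75·ln(70000) + 0.125·ln(65000) = 1.4738 + 8.3672 + 1.3853 = 11.2263
CE = e^11.2263 ≈ 75079.29

$75,079.29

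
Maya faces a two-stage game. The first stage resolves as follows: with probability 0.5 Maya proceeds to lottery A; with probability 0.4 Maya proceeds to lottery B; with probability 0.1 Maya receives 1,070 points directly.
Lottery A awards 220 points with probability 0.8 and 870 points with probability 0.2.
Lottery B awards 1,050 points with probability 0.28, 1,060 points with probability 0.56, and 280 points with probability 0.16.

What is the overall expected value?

654.96 points

EV(A) = 0.8 × 220 + 0.2 × 870 = 176 + 174 = 350
EV(B) = 0.28 × 1050 + 0.56 × 1060 + 0.16 × 280 = 294 + 593.6 + 44.8 = 932.4
Branch C: 1070 (certain)
Overall = 0.5 × 350 + 0.4 × 932.4 + 0.1 × 1070 = 175 + 372.96 + 107 = 654.96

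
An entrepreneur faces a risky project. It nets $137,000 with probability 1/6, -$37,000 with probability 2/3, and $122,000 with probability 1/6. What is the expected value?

$18,500

EV = 1/6 × 137000 + 2/3 × (-37000) + 1/6 × 122000 = 22833.3333 − 24666.6667 + 20333.3333 = 18500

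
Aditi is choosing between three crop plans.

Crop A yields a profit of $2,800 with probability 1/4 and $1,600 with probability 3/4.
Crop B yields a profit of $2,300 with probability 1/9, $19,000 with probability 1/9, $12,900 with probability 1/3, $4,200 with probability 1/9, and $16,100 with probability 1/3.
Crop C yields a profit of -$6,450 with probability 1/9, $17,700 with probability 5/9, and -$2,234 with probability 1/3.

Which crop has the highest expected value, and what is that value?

Crop B ($12,500)

Crop A = 1/4 × 2800 + 3/4 × 1600 = 700 + 1200 = 1900
Crop B = 1/9 × 2300 + 1/9 × 19000 + 1/3 × 12900 + 1/9 × 4200 + 1/3 × 16100 = 255.5556 + 2111.1111 + 4300 + 466.6667 + 5366.6667 = 12500
Crop C = 1/9 × (-6450) + 5/9 × 17700 + 1/3 × (-2234) = -716.6667 + 9833.3333 − 744.6667 = 8372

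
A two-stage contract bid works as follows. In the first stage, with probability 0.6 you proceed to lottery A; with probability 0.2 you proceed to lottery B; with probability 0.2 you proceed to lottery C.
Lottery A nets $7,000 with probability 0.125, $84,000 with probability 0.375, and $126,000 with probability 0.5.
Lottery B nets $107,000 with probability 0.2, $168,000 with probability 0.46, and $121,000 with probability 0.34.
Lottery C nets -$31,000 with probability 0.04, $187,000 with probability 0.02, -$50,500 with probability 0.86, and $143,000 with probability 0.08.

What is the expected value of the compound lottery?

EV(A) = 0.125 × 7000 + 0.375 × 84000 + 0.5 × 126000 = 875 + 31500 + 63000 = 95375
EV(B) = 0.2 × 107000 + 0.46 × 168000 + 0.34 × 121000 = 21400 + 77280 + 41140 = 139820
EV(C) = 0.04 × (-31000) + 0.02 × 187000 + 0.86 × (-50500) + 0.08 × 143000 = -1240 + 3740 − 43430 + 11440 = -29490
Overall = 0.6 × 95375 + 0.2 × 139820 + 0.2 × (-29490) = 57225 + 27964 − 5898 = 79291

$79,291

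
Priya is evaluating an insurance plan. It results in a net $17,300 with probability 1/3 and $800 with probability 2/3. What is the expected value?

EV = 1/3 × 17300 + 2/3 × 800 = 5766.6667 + 533.3333 = 6300

$6,300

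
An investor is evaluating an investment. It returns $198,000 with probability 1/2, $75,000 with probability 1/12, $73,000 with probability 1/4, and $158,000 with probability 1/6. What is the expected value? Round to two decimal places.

$149,833.33

EV = 1/2 × 198000 + 1/12 × 75000 + 1/4 × 73000 + 1/6 × 158000 = 99000 + 6250 + 18250 + 26333.3333 = 149833.3333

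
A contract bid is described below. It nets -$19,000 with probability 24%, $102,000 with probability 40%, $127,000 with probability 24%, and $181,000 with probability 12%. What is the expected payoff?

$88,440

EV = 0.24 × (-19000) + 0.4 × 102000 + 0.24 × 127000 + 0.12 × 181000 = -4560 + 40800 + 30480 + 21720 = 88440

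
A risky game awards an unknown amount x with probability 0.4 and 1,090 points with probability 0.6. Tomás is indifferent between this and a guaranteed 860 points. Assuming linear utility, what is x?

x = 515 points

0.4·x + 0.6·1090 = 860
0.4·x = 860 − 654 = 206
x = 206 / 0.4 = 515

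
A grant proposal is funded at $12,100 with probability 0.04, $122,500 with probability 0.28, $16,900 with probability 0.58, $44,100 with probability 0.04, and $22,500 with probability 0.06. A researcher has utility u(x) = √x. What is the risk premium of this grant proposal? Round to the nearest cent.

E[u] = 0.04·√12100 + 0.28·√122500 + 0.58·√16900 + 0.04·√44100 + 0.06·√22500 = 0.04·110 + 0.28·350 + 0.58·130 + 0.04·210 + 0.06·150 = 195.2
CE = (195.2)² = 38103.04
Risk premium = EV − CE = 47700 − 38103.04 = 9596.96

$9,596.96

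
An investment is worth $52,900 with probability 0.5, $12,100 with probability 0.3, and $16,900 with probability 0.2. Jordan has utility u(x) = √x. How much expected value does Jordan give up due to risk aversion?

$3,184

E[u] = 0.5·√52900 + 0.3·√12100 + 0.2·√16900 = 0.5·230 + 0.3·110 + 0.2·130 = 174
CE = (174)² = 30276
Risk premium = EV − CE = 33460 − 30276 = 3184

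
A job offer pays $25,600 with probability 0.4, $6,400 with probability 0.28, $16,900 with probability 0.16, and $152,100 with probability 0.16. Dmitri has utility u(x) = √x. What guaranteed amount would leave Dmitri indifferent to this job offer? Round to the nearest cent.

$28,764.16

E[u] = 0.4·√25600 + 0.28·√6400 + 0.16·√16900 + 0.16·√152100 = 0.4·160 + 0.28·80 + 0.16·130 + 0.16·390 = 169.6
CE = (169.6)² = 28764.16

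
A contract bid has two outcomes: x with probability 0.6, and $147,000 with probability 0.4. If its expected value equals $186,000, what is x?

x = $212,000

0.6·x + 0.4·147000 = 186000
0.6·x = 186000 − 58800 = 127200
x = 127200 / 0.6 = 212000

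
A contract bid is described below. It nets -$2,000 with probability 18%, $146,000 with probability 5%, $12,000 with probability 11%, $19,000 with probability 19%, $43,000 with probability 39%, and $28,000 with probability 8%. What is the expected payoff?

EV = 0.18 × (-2000) + 0.05 × 146000 + 0.11 × 12000 + 0.19 × 19000 + 0.39 × 43000 + 0.08 × 28000 = -360 + 7300 + 1320 + 3610 + 16770 + 2240 = 30880

$30,880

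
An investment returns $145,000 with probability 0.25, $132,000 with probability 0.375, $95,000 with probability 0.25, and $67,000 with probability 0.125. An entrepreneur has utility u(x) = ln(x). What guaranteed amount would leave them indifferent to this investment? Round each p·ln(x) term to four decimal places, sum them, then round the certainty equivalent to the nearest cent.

$114,359.24

E[u] = 0.25·ln(145000) + 0.375·ln(132000) + 0.25·ln(95000) + 0.125·ln(67000) = 2.9711 + 4.4215 + 2.8654 + 1.3891 = 11.6471
CE = e^11.6471 ≈ 114359.24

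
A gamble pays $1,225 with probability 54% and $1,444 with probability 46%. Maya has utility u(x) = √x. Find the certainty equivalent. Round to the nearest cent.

E[u] = 0.54·√1225 + 0.46·√1444 = 0.54·35 + 0.46·38 = 36.38
CE = (36.38)² = 1323.5044

$1,323.50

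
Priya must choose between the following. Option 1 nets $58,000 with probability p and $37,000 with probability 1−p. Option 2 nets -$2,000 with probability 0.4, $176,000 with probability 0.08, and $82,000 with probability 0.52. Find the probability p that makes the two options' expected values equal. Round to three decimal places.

p = 0.901

EV(Option 2) = 0.4 × (-2000) + 0.08 × 176000 + 0.52 × 82000 = -800 + 14080 + 42640 = 55920
p·58000 + (1−p)·37000 = 55920
21000p + 37000 = 55920
p = (55920 − 37000) / 21000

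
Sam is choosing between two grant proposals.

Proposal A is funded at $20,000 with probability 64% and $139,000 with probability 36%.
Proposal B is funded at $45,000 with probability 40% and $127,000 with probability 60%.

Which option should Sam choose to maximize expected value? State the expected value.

Proposal B ($94,200)

Proposal A = 0.64 × 20000 + 0.36 × 139000 = 12800 + 50040 = 62840
Proposal B = 0.4 × 45000 + 0.6 × 127000 = 18000 + 76200 = 94200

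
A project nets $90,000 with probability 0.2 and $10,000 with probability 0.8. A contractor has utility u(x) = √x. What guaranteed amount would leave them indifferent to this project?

$19,600

E[u] = 0.2·√90000 + 0.8·√10000 = 0.2·300 + 0.8·100 = 140
CE = (140)² = 19600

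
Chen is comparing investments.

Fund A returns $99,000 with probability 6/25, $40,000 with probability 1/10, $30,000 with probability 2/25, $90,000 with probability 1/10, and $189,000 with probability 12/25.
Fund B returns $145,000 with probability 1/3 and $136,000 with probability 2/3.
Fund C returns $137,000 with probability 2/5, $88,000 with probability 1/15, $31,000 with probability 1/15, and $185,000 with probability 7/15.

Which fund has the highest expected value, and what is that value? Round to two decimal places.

Fund A = 6/25 × 99000 + 1/10 × 40000 + 2/25 × 30000 + 1/10 × 90000 + 12/25 × 189000 = 23760 + 4000 + 2400 + 9000 + 90720 = 129880
Fund B = 1/3 × 145000 + 2/3 × 136000 = 48333.3333 + 90666.6667 = 139000
Fund C = 2/5 × 137000 + 1/15 × 88000 + 1/15 × 31000 + 7/15 × 185000 = 54800 + 5866.6667 + 2066.6667 + 86333.3333 = 149066.6667

Fund C ($149,066.67)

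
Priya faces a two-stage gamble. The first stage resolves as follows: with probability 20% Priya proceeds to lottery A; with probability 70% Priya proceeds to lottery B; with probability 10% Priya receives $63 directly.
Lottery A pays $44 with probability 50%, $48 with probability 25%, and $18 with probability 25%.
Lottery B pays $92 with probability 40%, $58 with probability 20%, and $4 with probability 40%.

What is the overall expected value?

EV(A) = 0.5 × 44 + 0.25 × 48 + 0.25 × 18 = 22 + 12 + 4.5 = 38.5
EV(B) = 0.4 × 92 + 0.2 × 58 + 0.4 × 4 = 36.8 + 11.6 + 1.6 = 50
Branch C: 63 (certain)
Overall = 0.2 × 38.5 + 0.7 × 50 + 0.1 × 63 = 7.7 + 35 + 6.3 = 49

$49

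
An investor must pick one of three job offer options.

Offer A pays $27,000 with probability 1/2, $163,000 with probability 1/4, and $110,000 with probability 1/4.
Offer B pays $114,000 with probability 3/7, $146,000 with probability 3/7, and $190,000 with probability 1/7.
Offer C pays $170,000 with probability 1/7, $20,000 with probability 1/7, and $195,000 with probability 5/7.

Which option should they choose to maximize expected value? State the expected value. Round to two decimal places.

Offer A = 1/2 × 27000 + 1/4 × 163000 + 1/4 × 110000 = 13500 + 40750 + 27500 = 81750
Offer B = 3/7 × 114000 + 3/7 × 146000 + 1/7 × 190000 = 48857.1429 + 62571.4286 + 27142.8571 = 138571.4286
Offer C = 1/7 × 170000 + 1/7 × 20000 + 5/7 × 195000 = 24285.7143 + 2857.1429 + 139285.7143 = 166428.5714

Offer C ($166,428.57)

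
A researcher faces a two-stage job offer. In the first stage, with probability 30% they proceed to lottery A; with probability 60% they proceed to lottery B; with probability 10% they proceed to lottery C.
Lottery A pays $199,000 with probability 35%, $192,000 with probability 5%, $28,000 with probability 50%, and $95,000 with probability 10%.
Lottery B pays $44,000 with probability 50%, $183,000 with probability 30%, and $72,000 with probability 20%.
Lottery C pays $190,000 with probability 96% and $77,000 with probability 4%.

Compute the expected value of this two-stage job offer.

$104,153

EV(A) = 0.35 × 199000 + 0.05 × 192000 + 0.5 × 28000 + 0.1 × 95000 = 69650 + 9600 + 14000 + 9500 = 102750
EV(B) = 0.5 × 44000 + 0.3 × 183000 + 0.2 × 72000 = 22000 + 54900 + 14400 = 91300
EV(C) = 0.96 × 190000 + 0.04 × 77000 = 182400 + 3080 = 185480
Overall = 0.3 × 102750 + 0.6 × 91300 + 0.1 × 185480 = 30825 + 54780 + 18548 = 104153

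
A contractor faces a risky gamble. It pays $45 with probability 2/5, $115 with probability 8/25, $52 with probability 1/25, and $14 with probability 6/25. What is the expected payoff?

$60.24

EV = 2/5 × 45 + 8/25 × 115 + 1/25 × 52 + 6/25 × 14 = 18 + 36.8 + 2.08 + 3.36 = 60.24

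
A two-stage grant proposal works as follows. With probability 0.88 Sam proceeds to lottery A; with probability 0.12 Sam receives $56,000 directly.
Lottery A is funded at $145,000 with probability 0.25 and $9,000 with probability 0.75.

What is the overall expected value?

$44,560

EV(A) = 0.25 × 145000 + 0.75 × 9000 = 36250 + 6750 = 43000
Branch B: 56000 (certain)
Overall = 0.88 × 43000 + 0.12 × 56000 = 37840 + 6720 = 44560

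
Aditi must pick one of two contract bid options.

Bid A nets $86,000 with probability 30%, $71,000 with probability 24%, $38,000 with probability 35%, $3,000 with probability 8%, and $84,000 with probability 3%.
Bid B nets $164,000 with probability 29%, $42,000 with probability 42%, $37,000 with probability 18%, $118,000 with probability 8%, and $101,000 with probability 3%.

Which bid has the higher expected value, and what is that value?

Bid B ($84,330)

Bid A = 0.3 × 86000 + 0.24 × 71000 + 0.35 × 38000 + 0.08 × 3000 + 0.03 × 84000 = 25800 + 17040 + 13300 + 240 + 2520 = 58900
Bid B = 0.29 × 164000 + 0.42 × 42000 + 0.18 × 37000 + 0.08 × 118000 + 0.03 × 101000 = 47560 + 17640 + 6660 + 9440 + 3030 = 84330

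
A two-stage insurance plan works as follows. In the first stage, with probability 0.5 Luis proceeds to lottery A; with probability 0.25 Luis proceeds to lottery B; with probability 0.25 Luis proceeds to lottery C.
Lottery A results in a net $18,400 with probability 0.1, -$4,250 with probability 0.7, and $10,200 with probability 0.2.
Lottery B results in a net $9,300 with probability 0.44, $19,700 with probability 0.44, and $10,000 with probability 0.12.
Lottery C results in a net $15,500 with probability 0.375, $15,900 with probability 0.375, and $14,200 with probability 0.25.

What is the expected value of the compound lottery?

$7,773.75

EV(A) = 0.1 × 18400 + 0.7 × (-4250) + 0.2 × 10200 = 1840 − 2975 + 2040 = 905
EV(B) = 0.44 × 9300 + 0.44 × 19700 + 0.12 × 10000 = 4092 + 8668 + 1200 = 13960
EV(C) = 0.375 × 15500 + 0.375 × 15900 + 0.25 × 14200 = 5812.5 + 5962.5 + 3550 = 15325
Overall = 0.5 × 905 + 0.25 × 13960 + 0.25 × 15325 = 452.5 + 3490 + 3831.25 = 7773.75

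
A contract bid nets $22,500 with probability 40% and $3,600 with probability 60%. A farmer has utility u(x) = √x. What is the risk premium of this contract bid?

$1,944

E[u] = 0.4·√22500 + 0.6·√3600 = 0.4·150 + 0.6·60 = 96
CE = (96)² = 9216
Risk premium = EV − CE = 11160 − 9216 = 1944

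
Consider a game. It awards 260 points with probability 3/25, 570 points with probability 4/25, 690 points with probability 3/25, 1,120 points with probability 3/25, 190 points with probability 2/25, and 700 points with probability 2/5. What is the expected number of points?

634.8 points

EV = 3/25 × 260 + 4/25 × 570 + 3/25 × 690 + 3/25 × 1120 + 2/25 × 190 + 2/5 × 700 = 31.2 + 91.2 + 82.8 + 134.4 + 15.2 + 280 = 634.8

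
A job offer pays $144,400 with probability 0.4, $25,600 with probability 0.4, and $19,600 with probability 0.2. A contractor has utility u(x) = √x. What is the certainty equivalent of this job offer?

$59,536

E[u] = 0.4·√144400 + 0.4·√25600 + 0.2·√19600 = 0.4·380 + 0.4·160 + 0.2·140 = 244
CE = (244)² = 59536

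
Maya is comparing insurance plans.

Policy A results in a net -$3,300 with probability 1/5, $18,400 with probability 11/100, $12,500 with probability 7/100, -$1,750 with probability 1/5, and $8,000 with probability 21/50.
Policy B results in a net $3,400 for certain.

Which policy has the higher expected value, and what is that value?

Policy A = 1/5 × (-3300) + 11/100 × 18400 + 7/100 × 12500 + 1/5 × (-1750) + 21/50 × 8000 = -660 + 2024 + 875 − 350 + 3360 = 5249
Policy B: 3400 (certain)

Policy A ($5,249)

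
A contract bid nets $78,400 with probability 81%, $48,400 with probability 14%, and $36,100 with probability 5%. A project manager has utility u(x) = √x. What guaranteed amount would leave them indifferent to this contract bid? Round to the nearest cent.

$71,342.41

E[u] = 0.81·√78400 + 0.14·√48400 + 0.05·√36100 = 0.81·280 + 0.14·220 + 0.05·190 = 267.1
CE = (267.1)² = 71342.41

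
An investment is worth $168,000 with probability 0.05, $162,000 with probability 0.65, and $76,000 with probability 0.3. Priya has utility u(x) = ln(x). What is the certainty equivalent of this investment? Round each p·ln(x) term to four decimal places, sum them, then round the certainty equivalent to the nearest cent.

$129,327.08

E[u] = 0.05·ln(168000) + 0.65·ln(162000) + 0.3·ln(76000) = 0.6016 + 7.7970 + 3.3715 = 11.7701
CE = e^11.7701 ≈ 129327.08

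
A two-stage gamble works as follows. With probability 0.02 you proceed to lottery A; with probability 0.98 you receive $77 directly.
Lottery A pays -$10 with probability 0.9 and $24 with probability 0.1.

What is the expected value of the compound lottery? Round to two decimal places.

$75.33

EV(A) = 0.9 × (-10) + 0.1 × 24 = -9 + 2.4 = -6.6
Branch B: 77 (certain)
Overall = 0.02 × (-6.6) + 0.98 × 77 = -0.132 + 75.46 = 75.328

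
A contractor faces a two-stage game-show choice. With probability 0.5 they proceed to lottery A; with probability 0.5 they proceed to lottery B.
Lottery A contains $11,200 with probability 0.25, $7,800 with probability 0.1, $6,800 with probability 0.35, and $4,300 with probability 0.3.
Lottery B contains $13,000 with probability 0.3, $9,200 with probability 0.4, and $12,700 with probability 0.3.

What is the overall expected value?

EV(A) = 0.25 × 11200 + 0.1 × 7800 + 0.35 × 6800 + 0.3 × 4300 = 2800 + 780 + 2380 + 1290 = 7250
EV(B) = 0.3 × 13000 + 0.4 × 9200 + 0.3 × 12700 = 3900 + 3680 + 3810 = 11390
Overall = 0.5 × 7250 + 0.5 × 11390 = 3625 + 5695 = 9320

$9,320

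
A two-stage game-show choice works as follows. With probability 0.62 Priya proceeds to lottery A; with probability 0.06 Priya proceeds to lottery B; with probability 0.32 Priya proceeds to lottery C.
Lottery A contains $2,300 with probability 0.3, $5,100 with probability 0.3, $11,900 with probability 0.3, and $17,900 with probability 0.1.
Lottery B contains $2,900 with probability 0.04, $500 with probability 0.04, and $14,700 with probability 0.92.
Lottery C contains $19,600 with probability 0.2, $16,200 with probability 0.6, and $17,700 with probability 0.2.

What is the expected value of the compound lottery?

$11,016.80

EV(A) = 0.3 × 2300 + 0.3 × 5100 + 0.3 × 11900 + 0.1 × 17900 = 690 + 1530 + 3570 + 1790 = 7580
EV(B) = 0.04 × 2900 + 0.04 × 500 + 0.92 × 14700 = 116 + 20 + 13524 = 13660
EV(C) = 0.2 × 19600 + 0.6 × 16200 + 0.2 × 17700 = 3920 + 9720 + 3540 = 17180
Overall = 0.62 × 7580 + 0.06 × 13660 + 0.32 × 17180 = 4699.6 + 819.6 + 5497.6 = 11016.8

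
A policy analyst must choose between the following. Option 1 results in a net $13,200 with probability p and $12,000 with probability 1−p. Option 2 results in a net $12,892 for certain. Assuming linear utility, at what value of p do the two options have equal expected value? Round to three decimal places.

p = 0.743

p·13200 + (1−p)·12000 = 12892
1200p + 12000 = 12892
p = (12892 − 12000) / 1200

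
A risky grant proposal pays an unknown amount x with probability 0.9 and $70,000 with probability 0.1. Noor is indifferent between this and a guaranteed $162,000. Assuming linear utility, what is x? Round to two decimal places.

x = $172,222.22

0.9·x + 0.1·70000 = 162000
0.9·x = 162000 − 7000 = 155000
x = 155000 / 0.9 = 172222.2222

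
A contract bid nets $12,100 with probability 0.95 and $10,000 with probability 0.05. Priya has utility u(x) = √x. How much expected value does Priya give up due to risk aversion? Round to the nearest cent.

$4.75

E[u] = 0.95·√12100 + 0.05·√10000 = 0.95·110 + 0.05·100 = 109.5
CE = (109.5)² = 11990.25
Risk premium = EV − CE = 11995 − 11990.25 = 4.75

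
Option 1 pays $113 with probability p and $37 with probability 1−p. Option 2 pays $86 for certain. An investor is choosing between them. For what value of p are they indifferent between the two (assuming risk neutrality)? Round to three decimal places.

p·113 + (1−p)·37 = 86
76p + 37 = 86
p = (86 − 37) / 76

p = 0.645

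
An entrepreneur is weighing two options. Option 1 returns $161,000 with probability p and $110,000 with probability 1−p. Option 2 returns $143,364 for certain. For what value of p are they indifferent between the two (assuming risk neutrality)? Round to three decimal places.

p·161000 + (1−p)·110000 = 143364
51000p + 110000 = 143364
p = (143364 − 110000) / 51000

p = 0.654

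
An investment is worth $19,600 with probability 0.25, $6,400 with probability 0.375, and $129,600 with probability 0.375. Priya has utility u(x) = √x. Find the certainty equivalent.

$40,000

E[u] = 0.25·√19600 + 0.375·√6400 + 0.375·√129600 = 0.25·140 + 0.375·80 + 0.375·360 = 200
CE = (200)² = 40000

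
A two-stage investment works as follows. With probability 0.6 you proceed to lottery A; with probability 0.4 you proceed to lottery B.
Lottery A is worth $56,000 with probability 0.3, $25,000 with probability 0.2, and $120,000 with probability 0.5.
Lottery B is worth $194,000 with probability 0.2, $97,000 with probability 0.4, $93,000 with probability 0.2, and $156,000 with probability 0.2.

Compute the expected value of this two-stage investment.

$100,040

EV(A) = 0.3 × 56000 + 0.2 × 25000 + 0.5 × 120000 = 16800 + 5000 + 60000 = 81800
EV(B) = 0.2 × 194000 + 0.4 × 97000 + 0.2 × 93000 + 0.2 × 156000 = 38800 + 38800 + 18600 + 31200 = 127400
Overall = 0.6 × 81800 + 0.4 × 127400 = 49080 + 50960 = 100040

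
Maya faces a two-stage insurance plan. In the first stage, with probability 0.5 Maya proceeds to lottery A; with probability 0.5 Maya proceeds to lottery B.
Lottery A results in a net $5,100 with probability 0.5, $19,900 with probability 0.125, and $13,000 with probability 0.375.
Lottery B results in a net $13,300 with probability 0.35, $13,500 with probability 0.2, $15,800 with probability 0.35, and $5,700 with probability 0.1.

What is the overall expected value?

$11,683.75

EV(A) = 0.5 × 5100 + 0.125 × 19900 + 0.375 × 13000 = 2550 + 2487.5 + 4875 = 9912.5
EV(B) = 0.35 × 13300 + 0.2 × 13500 + 0.35 × 15800 + 0.1 × 5700 = 4655 + 2700 + 5530 + 570 = 13455
Overall = 0.5 × 9912.5 + 0.5 × 13455 = 4956.25 + 6727.5 = 11683.75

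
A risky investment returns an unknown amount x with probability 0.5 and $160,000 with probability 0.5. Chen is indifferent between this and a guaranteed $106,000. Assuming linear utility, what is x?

x = $52,000

0.5·x + 0.5·160000 = 106000
0.5·x = 106000 − 80000 = 26000
x = 26000 / 0.5 = 52000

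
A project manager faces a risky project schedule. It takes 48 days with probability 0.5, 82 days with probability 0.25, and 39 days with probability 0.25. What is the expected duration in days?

54.25 days

EV = 0.5 × 48 + 0.25 × 82 + 0.25 × 39 = 24 + 20.5 + 9.75 = 54.25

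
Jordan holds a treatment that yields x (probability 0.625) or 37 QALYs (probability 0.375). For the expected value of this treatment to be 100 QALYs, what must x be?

x = 137.8 QALYs

0.625·x + 0.375·37 = 100
0.625·x = 100 − 13.875 = 86.125
x = 86.125 / 0.625 = 137.8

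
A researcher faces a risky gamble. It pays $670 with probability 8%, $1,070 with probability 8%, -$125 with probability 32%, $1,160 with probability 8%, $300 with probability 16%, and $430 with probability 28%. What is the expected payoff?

$360.40

EV = 0.08 × 670 + 0.08 × 1070 + 0.32 × (-125) + 0.08 × 1160 + 0.16 × 300 + 0.28 × 430 = 53.6 + 85.6 − 40 + 92.8 + 48 + 120.4 = 360.4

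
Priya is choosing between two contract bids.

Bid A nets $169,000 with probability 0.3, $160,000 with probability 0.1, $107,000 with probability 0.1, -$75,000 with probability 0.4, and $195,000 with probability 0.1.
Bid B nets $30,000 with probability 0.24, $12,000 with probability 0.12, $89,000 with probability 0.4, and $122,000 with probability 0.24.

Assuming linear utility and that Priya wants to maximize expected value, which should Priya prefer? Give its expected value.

Bid B ($73,520)

Bid A = 0.3 × 169000 + 0.1 × 160000 + 0.1 × 107000 + 0.4 × (-75000) + 0.1 × 195000 = 50700 + 16000 + 10700 − 30000 + 19500 = 66900
Bid B = 0.24 × 30000 + 0.12 × 12000 + 0.4 × 89000 + 0.24 × 122000 = 7200 + 1440 + 35600 + 29280 = 73520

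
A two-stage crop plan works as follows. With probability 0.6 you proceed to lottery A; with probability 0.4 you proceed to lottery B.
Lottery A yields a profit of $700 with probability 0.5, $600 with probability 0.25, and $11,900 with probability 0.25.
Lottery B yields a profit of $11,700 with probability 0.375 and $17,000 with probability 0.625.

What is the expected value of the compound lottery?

EV(A) = 0.5 × 700 + 0.25 × 600 + 0.25 × 11900 = 350 + 150 + 2975 = 3475
EV(B) = 0.375 × 11700 + 0.625 × 17000 = 4387.5 + 10625 = 15012.5
Overall = 0.6 × 3475 + 0.4 × 15012.5 = 2085 + 6005 = 8090

$8,090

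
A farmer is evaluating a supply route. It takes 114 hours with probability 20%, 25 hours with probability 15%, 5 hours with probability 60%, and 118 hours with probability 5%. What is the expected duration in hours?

EV = 0.2 × 114 + 0.15 × 25 + 0.6 × 5 + 0.05 × 118 = 22.8 + 3.75 + 3 + 5.9 = 35.45

35.45 hours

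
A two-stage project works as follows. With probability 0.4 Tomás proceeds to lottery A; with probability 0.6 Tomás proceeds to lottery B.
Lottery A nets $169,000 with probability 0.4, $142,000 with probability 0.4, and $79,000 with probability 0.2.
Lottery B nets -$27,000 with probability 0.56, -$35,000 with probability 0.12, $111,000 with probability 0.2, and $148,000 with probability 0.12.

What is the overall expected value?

EV(A) = 0.4 × 169000 + 0.4 × 142000 + 0.2 × 79000 = 67600 + 56800 + 15800 = 140200
EV(B) = 0.56 × (-27000) + 0.12 × (-35000) + 0.2 × 111000 + 0.12 × 148000 = -15120 − 4200 + 22200 + 17760 = 20640
Overall = 0.4 × 140200 + 0.6 × 20640 = 56080 + 12384 = 68464

$68,464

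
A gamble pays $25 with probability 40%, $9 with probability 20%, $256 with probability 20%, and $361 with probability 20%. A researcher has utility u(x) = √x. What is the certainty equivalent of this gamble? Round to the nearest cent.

$92.16

E[u] = 0.4·√25 + 0.2·√9 + 0.2·√256 + 0.2·√361 = 0.4·5 + 0.2·3 + 0.2·16 + 0.2·19 = 9.6
CE = (9.6)² = 92.16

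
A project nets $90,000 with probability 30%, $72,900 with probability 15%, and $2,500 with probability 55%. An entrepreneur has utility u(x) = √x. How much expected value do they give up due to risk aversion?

E[u] = 0.3·√90000 + 0.15·√72900 + 0.55·√2500 = 0.3·300 + 0.15·270 + 0.55·50 = 158
CE = (158)² = 24964
Risk premium = EV − CE = 39310 − 24964 = 14346

$14,346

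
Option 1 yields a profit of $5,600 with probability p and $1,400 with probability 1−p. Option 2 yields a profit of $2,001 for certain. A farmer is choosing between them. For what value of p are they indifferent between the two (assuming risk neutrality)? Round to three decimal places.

p·5600 + (1−p)·1400 = 2001
4200p + 1400 = 2001
p = (2001 − 1400) / 4200

p = 0.143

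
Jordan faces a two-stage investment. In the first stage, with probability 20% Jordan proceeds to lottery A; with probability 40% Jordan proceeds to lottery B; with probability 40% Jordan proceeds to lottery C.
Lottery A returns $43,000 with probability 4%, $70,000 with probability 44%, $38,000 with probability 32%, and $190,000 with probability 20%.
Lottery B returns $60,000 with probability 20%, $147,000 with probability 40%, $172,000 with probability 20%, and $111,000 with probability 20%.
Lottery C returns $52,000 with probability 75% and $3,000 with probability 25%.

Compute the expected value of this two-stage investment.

$83,396

EV(A) = 0.04 × 43000 + 0.44 × 70000 + 0.32 × 38000 + 0.2 × 190000 = 1720 + 30800 + 12160 + 38000 = 82680
EV(B) = 0.2 × 60000 + 0.4 × 147000 + 0.2 × 172000 + 0.2 × 111000 = 12000 + 58800 + 34400 + 22200 = 127400
EV(C) = 0.75 × 52000 + 0.25 × 3000 = 39000 + 750 = 39750
Overall = 0.2 × 82680 + 0.4 × 127400 + 0.4 × 39750 = 16536 + 50960 + 15900 = 83396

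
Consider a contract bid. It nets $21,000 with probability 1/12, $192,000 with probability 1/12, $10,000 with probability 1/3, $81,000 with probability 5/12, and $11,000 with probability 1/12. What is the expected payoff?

$55,750

EV = 1/12 × 21000 + 1/12 × 192000 + 1/3 × 10000 + 5/12 × 81000 + 1/12 × 11000 = 1750 + 16000 + 3333.3333 + 33750 + 916.6667 = 55750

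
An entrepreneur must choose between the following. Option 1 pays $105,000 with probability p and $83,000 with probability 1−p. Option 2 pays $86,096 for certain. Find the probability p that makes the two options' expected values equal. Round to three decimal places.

p = 0.141

p·105000 + (1−p)·83000 = 86096
22000p + 83000 = 86096
p = (86096 − 83000) / 22000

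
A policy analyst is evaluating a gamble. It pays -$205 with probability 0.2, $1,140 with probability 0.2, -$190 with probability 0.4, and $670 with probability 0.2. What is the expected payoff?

EV = 0.2 × (-205) + 0.2 × 1140 + 0.4 × (-190) + 0.2 × 670 = -41 + 228 − 76 + 134 = 245

$245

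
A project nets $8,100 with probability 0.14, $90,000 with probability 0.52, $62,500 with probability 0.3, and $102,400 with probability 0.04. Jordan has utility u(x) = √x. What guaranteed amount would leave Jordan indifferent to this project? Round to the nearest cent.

E[u] = 0.14·√8100 + 0.52·√90000 + 0.3·√62500 + 0.04·√102400 = 0.14·90 + 0.52·300 + 0.3·250 + 0.04·320 = 256.4
CE = (256.4)² = 65740.96

$65,740.96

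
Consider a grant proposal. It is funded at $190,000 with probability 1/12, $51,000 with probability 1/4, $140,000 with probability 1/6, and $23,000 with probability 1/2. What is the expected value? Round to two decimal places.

$63,416.67

EV = 1/12 × 190000 + 1/4 × 51000 + 1/6 × 140000 + 1/2 × 23000 = 15833.3333 + 12750 + 23333.3333 + 11500 = 63416.6667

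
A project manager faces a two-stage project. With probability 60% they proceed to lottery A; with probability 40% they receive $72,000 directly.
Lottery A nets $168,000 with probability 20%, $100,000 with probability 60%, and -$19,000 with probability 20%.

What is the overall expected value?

$82,680

EV(A) = 0.2 × 168000 + 0.6 × 100000 + 0.2 × (-19000) = 33600 + 60000 − 3800 = 89800
Branch B: 72000 (certain)
Overall = 0.6 × 89800 + 0.4 × 72000 = 53880 + 28800 = 82680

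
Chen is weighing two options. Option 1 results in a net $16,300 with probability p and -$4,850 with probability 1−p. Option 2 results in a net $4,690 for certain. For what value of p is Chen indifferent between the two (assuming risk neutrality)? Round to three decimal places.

p = 0.451

p·16300 + (1−p)·(-4850) = 4690
21150p − 4850 = 4690
p = (4690 + 4850) / 21150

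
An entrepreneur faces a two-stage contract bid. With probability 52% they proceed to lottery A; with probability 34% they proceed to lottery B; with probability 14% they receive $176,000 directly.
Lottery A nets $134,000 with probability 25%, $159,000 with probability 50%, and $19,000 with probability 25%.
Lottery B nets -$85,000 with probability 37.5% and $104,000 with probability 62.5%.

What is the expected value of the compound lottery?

EV(A) = 0.25 × 134000 + 0.5 × 159000 + 0.25 × 19000 = 33500 + 79500 + 4750 = 117750
EV(B) = 0.375 × (-85000) + 0.625 × 104000 = -31875 + 65000 = 33125
Branch C: 176000 (certain)
Overall = 0.52 × 117750 + 0.34 × 33125 + 0.14 × 176000 = 61230 + 11262.5 + 24640 = 97132.5

$97,132.50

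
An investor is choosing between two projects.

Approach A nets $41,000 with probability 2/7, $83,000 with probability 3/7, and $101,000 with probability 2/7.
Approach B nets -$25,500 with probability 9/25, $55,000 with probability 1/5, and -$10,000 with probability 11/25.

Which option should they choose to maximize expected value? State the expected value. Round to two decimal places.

Approach A = 2/7 × 41000 + 3/7 × 83000 + 2/7 × 101000 = 11714.2857 + 35571.4286 + 28857.1429 = 76142.8571
Approach B = 9/25 × (-25500) + 1/5 × 55000 + 11/25 × (-10000) = -9180 + 11000 − 4400 = -2580

Approach A ($76,142.86)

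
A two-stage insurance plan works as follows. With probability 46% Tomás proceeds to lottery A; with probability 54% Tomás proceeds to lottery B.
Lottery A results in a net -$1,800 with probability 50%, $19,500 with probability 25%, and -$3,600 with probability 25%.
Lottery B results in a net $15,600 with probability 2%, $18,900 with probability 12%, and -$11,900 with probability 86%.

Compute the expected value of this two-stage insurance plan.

-$2,718.66

EV(A) = 0.5 × (-1800) + 0.25 × 19500 + 0.25 × (-3600) = -900 + 4875 − 900 = 3075
EV(B) = 0.02 × 15600 + 0.12 × 18900 + 0.86 × (-11900) = 312 + 2268 − 10234 = -7654
Overall = 0.46 × 3075 + 0.54 × (-7654) = 1414.5 − 4133.16 = -2718.66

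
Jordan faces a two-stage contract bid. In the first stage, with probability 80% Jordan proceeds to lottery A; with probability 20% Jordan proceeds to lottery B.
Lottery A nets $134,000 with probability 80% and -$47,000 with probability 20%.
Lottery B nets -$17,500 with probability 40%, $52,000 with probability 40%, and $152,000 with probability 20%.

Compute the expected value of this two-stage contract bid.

$87,080

EV(A) = 0.8 × 134000 + 0.2 × (-47000) = 107200 − 9400 = 97800
EV(B) = 0.4 × (-17500) + 0.4 × 52000 + 0.2 × 152000 = -7000 + 20800 + 30400 = 44200
Overall = 0.8 × 97800 + 0.2 × 44200 = 78240 + 8840 = 87080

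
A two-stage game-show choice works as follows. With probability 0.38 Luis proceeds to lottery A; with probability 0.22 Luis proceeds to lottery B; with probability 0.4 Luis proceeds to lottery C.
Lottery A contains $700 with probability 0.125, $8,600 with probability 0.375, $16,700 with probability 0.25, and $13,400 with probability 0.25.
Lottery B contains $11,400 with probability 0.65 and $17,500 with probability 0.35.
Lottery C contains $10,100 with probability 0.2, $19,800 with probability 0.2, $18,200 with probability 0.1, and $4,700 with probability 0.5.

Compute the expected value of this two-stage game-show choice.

$11,155.95

EV(A) = 0.125 × 700 + 0.375 × 8600 + 0.25 × 16700 + 0.25 × 13400 = 87.5 + 3225 + 4175 + 3350 = 10837.5
EV(B) = 0.65 × 11400 + 0.35 × 17500 = 7410 + 6125 = 13535
EV(C) = 0.2 × 10100 + 0.2 × 19800 + 0.1 × 18200 + 0.5 × 4700 = 2020 + 3960 + 1820 + 2350 = 10150
Overall = 0.38 × 10837.5 + 0.22 × 13535 + 0.4 × 10150 = 4118.25 + 2977.7 + 4060 = 11155.95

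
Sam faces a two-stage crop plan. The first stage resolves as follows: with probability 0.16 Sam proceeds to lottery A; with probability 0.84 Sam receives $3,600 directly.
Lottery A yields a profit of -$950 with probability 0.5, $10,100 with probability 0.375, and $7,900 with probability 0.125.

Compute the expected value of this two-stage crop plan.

$3,712

EV(A) = 0.5 × (-950) + 0.375 × 10100 + 0.125 × 7900 = -475 + 3787.5 + 987.5 = 4300
Branch B: 3600 (certain)
Overall = 0.16 × 4300 + 0.84 × 3600 = 688 + 3024 = 3712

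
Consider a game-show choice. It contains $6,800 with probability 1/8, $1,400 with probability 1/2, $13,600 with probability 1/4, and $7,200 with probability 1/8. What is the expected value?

EV = 1/8 × 6800 + 1/2 × 1400 + 1/4 × 13600 + 1/8 × 7200 = 850 + 700 + 3400 + 900 = 5850

$5,850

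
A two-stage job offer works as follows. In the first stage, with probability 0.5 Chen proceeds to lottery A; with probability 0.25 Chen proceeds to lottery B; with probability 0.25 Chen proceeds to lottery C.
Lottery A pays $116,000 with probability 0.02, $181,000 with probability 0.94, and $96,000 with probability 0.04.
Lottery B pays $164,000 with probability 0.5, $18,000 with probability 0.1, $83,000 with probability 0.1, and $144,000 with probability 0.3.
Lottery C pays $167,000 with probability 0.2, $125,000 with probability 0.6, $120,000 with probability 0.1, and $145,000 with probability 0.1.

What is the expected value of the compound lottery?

EV(A) = 0.02 × 116000 + 0.94 × 181000 + 0.04 × 96000 = 2320 + 170140 + 3840 = 176300
EV(B) = 0.5 × 164000 + 0.1 × 18000 + 0.1 × 83000 + 0.3 × 144000 = 82000 + 1800 + 8300 + 43200 = 135300
EV(C) = 0.2 × 167000 + 0.6 × 125000 + 0.1 × 120000 + 0.1 × 145000 = 33400 + 75000 + 12000 + 14500 = 134900
Overall = 0.5 × 176300 + 0.25 × 135300 + 0.25 × 134900 = 88150 + 33825 + 33725 = 155700

$155,700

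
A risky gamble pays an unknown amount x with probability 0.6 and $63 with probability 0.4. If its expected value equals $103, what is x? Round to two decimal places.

0.6·x + 0.4·63 = 103
0.6·x = 103 − 25.2 = 77.8
x = 77.8 / 0.6 = 129.6667

x = $129.67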